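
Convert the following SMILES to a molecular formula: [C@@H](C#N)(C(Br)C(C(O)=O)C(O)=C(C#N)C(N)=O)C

Heavy atoms from the SMILES: 1 Br, 10 C, 3 N, 4 O.
Implicit hydrogens by atom environment:
  6 × C: no H
  3 × C: 1 H each → 3
  2 × N: no H
  2 × O: 1 H each → 2
  2 × O: no H
  1 × Br: no H
  1 × C: 3 H
  1 × N: 2 H
  Total hydrogens = 10.
Molecular formula: C10H10BrN3O4

C10H10BrN3O4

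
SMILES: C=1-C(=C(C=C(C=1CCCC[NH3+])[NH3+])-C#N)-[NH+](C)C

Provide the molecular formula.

Heavy atoms from the SMILES: 13 C, 4 N.
Implicit hydrogens by atom environment:
  4 × C: 2 H each → 8
  4 × C (aromatic): no H
  2 × C: 3 H each → 6
  2 × C (aromatic): 1 H each → 2
  2 × N (charge +1): 3 H each → 6
  1 × C: no H
  1 × N (charge +1): 1 H
  1 × N: no H
  Total hydrogens = 23.
Net charge +3.
Molecular formula: [C13H23N4]3+

[C13H23N4]3+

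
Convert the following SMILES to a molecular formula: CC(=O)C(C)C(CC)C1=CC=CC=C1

Heavy atoms from the SMILES: 13 C, 1 O.
Implicit hydrogens by atom environment:
  5 × C (aromatic): 1 H each → 5
  3 × C: 3 H each → 9
  2 × C: 1 H each → 2
  1 × C: 2 H
  1 × C: no H
  1 × C (aromatic): no H
  1 × O: no H
  Total hydrogens = 18.
Molecular formula: C13H18O

C13H18O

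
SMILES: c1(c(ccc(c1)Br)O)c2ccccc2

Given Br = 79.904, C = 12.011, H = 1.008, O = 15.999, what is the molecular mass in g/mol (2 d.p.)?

249.11

Molecular formula: C12H9BrO.
M = 1×79.904 + 12×12.011 + 9×1.008 + 1×15.999 = 249.11 g/mol.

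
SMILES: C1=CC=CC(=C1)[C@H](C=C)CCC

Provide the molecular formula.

C12H16

Heavy atoms from the SMILES: 12 C.
Implicit hydrogens by atom environment:
  5 × C (aromatic): 1 H each → 5
  3 × C: 2 H each → 6
  2 × C: 1 H each → 2
  1 × C: 3 H
  1 × C (aromatic): no H
  Total hydrogens = 16.
Molecular formula: C12H16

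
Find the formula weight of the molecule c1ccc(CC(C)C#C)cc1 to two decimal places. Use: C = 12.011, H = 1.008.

144.22

Molecular formula: C11H12.
M = 11×12.011 + 12×1.008 = 144.22 g/mol.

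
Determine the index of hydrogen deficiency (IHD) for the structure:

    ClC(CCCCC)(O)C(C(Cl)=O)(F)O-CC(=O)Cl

2

Molecular formula from the SMILES: C10H14Cl3FO4.
DoU = (2C + 2 + N − H − X)/2 = (2·10 + 2 + 0 − 14 − 4)/2 = 4/2 = 2.
(Structurally: 0 ring(s) + 2 π bond(s) = 2.)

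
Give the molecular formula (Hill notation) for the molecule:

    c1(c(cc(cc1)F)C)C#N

C8H6FN

Heavy atoms from the SMILES: 8 C, 1 F, 1 N.
Implicit hydrogens by atom environment:
  3 × C (aromatic): 1 H each → 3
  3 × C (aromatic): no H
  1 × C: 3 H
  1 × C: no H
  1 × F: no H
  1 × N: no H
  Total hydrogens = 6.
Molecular formula: C8H6FN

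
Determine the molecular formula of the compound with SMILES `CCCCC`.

Heavy atoms from the SMILES: 5 C.
Implicit hydrogens by atom environment:
  3 × C: 2 H each → 6
  2 × C: 3 H each → 6
  Total hydrogens = 12.
Molecular formula: C5H12

C5H12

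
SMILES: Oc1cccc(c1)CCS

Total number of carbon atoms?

8

The symbol for carbon appears 8 times in the SMILES. Lowercase c denotes aromatic carbon and counts toward C.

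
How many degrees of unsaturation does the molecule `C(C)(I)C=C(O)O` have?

1

Molecular formula from the SMILES: C4H7IO2.
DoU = (2C + 2 + N − H − X)/2 = (2·4 + 2 + 0 − 7 − 1)/2 = 2/2 = 1.
(Structurally: 0 ring(s) + 1 π bond(s) = 1.)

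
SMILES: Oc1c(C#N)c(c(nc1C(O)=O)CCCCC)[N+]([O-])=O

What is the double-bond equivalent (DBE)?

8

Molecular formula from the SMILES: C12H13N3O5.
DoU = (2C + 2 + N − H − X)/2 = (2·12 + 2 + 3 − 13 − 0)/2 = 16/2 = 8.
(Structurally: 1 ring(s) + 7 π bond(s) = 8.)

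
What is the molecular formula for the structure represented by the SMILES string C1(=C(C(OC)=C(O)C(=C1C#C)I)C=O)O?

Heavy atoms from the SMILES: 10 C, 1 I, 4 O.
Implicit hydrogens by atom environment:
  6 × C (aromatic): no H
  2 × C: 1 H each → 2
  2 × O: 1 H each → 2
  2 × O: no H
  1 × C: 3 H
  1 × C: no H
  1 × I: no H
  Total hydrogens = 7.
Molecular formula: C10H7IO4

C10H7IO4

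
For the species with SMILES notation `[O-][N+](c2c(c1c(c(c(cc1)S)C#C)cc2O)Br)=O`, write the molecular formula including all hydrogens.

C12H6BrNO3S

Heavy atoms from the SMILES: 1 Br, 12 C, 1 N, 3 O, 1 S.
Implicit hydrogens by atom environment:
  7 × C (aromatic): no H
  3 × C (aromatic): 1 H each → 3
  1 × Br: no H
  1 × C: 1 H
  1 × C: no H
  1 × N (charge +1): no H
  1 × O: 1 H
  1 × O: no H
  1 × O (charge -1): no H
  1 × S: 1 H
  Total hydrogens = 6.
Molecular formula: C12H6BrNO3S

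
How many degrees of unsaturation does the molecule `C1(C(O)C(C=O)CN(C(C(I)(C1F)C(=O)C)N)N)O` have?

3

Molecular formula from the SMILES: C10H17FIN3O4.
DoU = (2C + 2 + N − H − X)/2 = (2·10 + 2 + 3 − 17 − 2)/2 = 6/2 = 3.
(Structurally: 1 ring(s) + 2 π bond(s) = 3.)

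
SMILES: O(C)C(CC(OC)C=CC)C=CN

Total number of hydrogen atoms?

19

Hydrogens are implicit in SMILES; fill each atom to its normal valence:
  6 × C: 1 H each → 6
  3 × C: 3 H each → 9
  2 × O: no H
  1 × C: 2 H
  1 × N: 2 H
  Total hydrogens = 19.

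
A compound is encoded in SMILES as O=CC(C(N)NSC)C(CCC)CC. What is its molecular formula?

Heavy atoms from the SMILES: 10 C, 2 N, 1 O, 1 S.
Implicit hydrogens by atom environment:
  4 × C: 1 H each → 4
  3 × C: 3 H each → 9
  3 × C: 2 H each → 6
  1 × N: 2 H
  1 × N: 1 H
  1 × O: no H
  1 × S: no H
  Total hydrogens = 22.
Molecular formula: C10H22N2OS

C10H22N2OS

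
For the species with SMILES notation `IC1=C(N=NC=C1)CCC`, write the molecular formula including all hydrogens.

Heavy atoms from the SMILES: 7 C, 1 I, 2 N.
Implicit hydrogens by atom environment:
  2 × C: 2 H each → 4
  2 × C (aromatic): 1 H each → 2
  2 × C (aromatic): no H
  2 × N (aromatic): no H
  1 × C: 3 H
  1 × I: no H
  Total hydrogens = 9.
Molecular formula: C7H9IN2

C7H9IN2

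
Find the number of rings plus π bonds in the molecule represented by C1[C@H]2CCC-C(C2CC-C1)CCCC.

2

Molecular formula from the SMILES: C14H26.
DoU = (2C + 2 + N − H − X)/2 = (2·14 + 2 + 0 − 26 − 0)/2 = 4/2 = 2.
(Structurally: 2 ring(s) + 0 π bond(s) = 2.)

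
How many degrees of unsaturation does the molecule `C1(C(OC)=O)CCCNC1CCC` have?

2

Molecular formula from the SMILES: C10H19NO2.
DoU = (2C + 2 + N − H − X)/2 = (2·10 + 2 + 1 − 19 − 0)/2 = 4/2 = 2.
(Structurally: 1 ring(s) + 1 π bond(s) = 2.)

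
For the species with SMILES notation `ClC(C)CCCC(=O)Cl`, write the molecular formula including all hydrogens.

C6H10Cl2O

Heavy atoms from the SMILES: 6 C, 2 Cl, 1 O.
Implicit hydrogens by atom environment:
  3 × C: 2 H each → 6
  2 × Cl: no H
  1 × C: 3 H
  1 × C: 1 H
  1 × C: no H
  1 × O: no H
  Total hydrogens = 10.
Molecular formula: C6H10Cl2O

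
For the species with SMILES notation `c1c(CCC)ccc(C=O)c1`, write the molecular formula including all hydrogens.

C10H12O

Heavy atoms from the SMILES: 10 C, 1 O.
Implicit hydrogens by atom environment:
  4 × C (aromatic): 1 H each → 4
  2 × C: 2 H each → 4
  2 × C (aromatic): no H
  1 × C: 3 H
  1 × C: 1 H
  1 × O: no H
  Total hydrogens = 12.
Molecular formula: C10H12O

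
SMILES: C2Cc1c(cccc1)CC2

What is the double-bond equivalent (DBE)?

5

Molecular formula from the SMILES: C10H12.
DoU = (2C + 2 + N − H − X)/2 = (2·10 + 2 + 0 − 12 − 0)/2 = 10/2 = 5.
(Structurally: 2 ring(s) + 3 π bond(s) = 5.)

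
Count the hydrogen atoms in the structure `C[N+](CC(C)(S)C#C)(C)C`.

16

Hydrogens are implicit in SMILES; fill each atom to its normal valence:
  4 × C: 3 H each → 12
  2 × C: no H
  1 × C: 2 H
  1 × C: 1 H
  1 × N (charge +1): no H
  1 × S: 1 H
  Total hydrogens = 16.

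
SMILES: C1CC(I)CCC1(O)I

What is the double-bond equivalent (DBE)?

Molecular formula from the SMILES: C6H10I2O.
DoU = (2C + 2 + N − H − X)/2 = (2·6 + 2 + 0 − 10 − 2)/2 = 2/2 = 1.
(Structurally: 1 ring(s) + 0 π bond(s) = 1.)

1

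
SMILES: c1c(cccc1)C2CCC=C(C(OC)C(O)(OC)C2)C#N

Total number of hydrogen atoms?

Hydrogens are implicit in SMILES; fill each atom to its normal valence:
  5 × C (aromatic): 1 H each → 5
  3 × C: 2 H each → 6
  3 × C: 1 H each → 3
  3 × C: no H
  2 × C: 3 H each → 6
  2 × O: no H
  1 × C (aromatic): no H
  1 × N: no H
  1 × O: 1 H
  Total hydrogens = 21.

21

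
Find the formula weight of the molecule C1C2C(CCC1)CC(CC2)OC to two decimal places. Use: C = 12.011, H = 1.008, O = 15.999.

Molecular formula: C11H20O.
M = 11×12.011 + 20×1.008 + 1×15.999 = 168.28 g/mol.

168.28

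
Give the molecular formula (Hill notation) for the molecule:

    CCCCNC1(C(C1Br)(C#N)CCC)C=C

C13H21BrN2

Heavy atoms from the SMILES: 1 Br, 13 C, 2 N.
Implicit hydrogens by atom environment:
  6 × C: 2 H each → 12
  3 × C: no H
  2 × C: 3 H each → 6
  2 × C: 1 H each → 2
  1 × Br: no H
  1 × N: 1 H
  1 × N: no H
  Total hydrogens = 21.
Molecular formula: C13H21BrN2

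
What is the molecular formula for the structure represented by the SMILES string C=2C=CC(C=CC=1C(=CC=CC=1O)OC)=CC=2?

C15H14O2

Heavy atoms from the SMILES: 15 C, 2 O.
Implicit hydrogens by atom environment:
  8 × C (aromatic): 1 H each → 8
  4 × C (aromatic): no H
  2 × C: 1 H each → 2
  1 × C: 3 H
  1 × O: 1 H
  1 × O: no H
  Total hydrogens = 14.
Molecular formula: C15H14O2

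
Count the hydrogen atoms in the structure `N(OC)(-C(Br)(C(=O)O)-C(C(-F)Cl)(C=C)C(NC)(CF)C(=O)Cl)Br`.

Hydrogens are implicit in SMILES; fill each atom to its normal valence:
  5 × C: no H
  3 × O: no H
  2 × Br: no H
  2 × C: 3 H each → 6
  2 × C: 2 H each → 4
  2 × C: 1 H each → 2
  2 × Cl: no H
  2 × F: no H
  1 × N: 1 H
  1 × N: no H
  1 × O: 1 H
  Total hydrogens = 14.

14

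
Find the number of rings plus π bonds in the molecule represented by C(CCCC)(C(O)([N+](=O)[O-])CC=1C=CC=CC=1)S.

5

Molecular formula from the SMILES: C13H19NO3S.
DoU = (2C + 2 + N − H − X)/2 = (2·13 + 2 + 1 − 19 − 0)/2 = 10/2 = 5.
(Structurally: 1 ring(s) + 4 π bond(s) = 5.)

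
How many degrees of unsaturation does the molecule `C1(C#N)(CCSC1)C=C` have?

4

Molecular formula from the SMILES: C7H9NS.
DoU = (2C + 2 + N − H − X)/2 = (2·7 + 2 + 1 − 9 − 0)/2 = 8/2 = 4.
(Structurally: 1 ring(s) + 3 π bond(s) = 4.)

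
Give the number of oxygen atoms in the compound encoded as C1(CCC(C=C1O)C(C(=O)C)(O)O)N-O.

5

The symbol for oxygen appears 5 times in the SMILES.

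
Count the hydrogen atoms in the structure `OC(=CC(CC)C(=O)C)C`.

14

Hydrogens are implicit in SMILES; fill each atom to its normal valence:
  3 × C: 3 H each → 9
  2 × C: 1 H each → 2
  2 × C: no H
  1 × C: 2 H
  1 × O: 1 H
  1 × O: no H
  Total hydrogens = 14.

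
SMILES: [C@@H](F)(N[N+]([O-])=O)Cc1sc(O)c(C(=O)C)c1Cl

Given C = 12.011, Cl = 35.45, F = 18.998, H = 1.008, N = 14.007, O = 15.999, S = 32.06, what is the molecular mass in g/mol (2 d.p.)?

282.67

Molecular formula: C8H8ClFN2O4S.
M = 8×12.011 + 1×35.45 + 1×18.998 + 8×1.008 + 2×14.007 + 4×15.999 + 1×32.06 = 282.67 g/mol.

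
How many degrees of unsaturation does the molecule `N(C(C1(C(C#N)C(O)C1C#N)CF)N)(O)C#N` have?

7

Molecular formula from the SMILES: C9H10FN5O2.
DoU = (2C + 2 + N − H − X)/2 = (2·9 + 2 + 5 − 10 − 1)/2 = 14/2 = 7.
(Structurally: 1 ring(s) + 6 π bond(s) = 7.)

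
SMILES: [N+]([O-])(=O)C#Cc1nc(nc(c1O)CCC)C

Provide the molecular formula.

Heavy atoms from the SMILES: 10 C, 3 N, 3 O.
Implicit hydrogens by atom environment:
  4 × C (aromatic): no H
  2 × C: 3 H each → 6
  2 × C: 2 H each → 4
  2 × C: no H
  2 × N (aromatic): no H
  1 × N (charge +1): no H
  1 × O: 1 H
  1 × O: no H
  1 × O (charge -1): no H
  Total hydrogens = 11.
Molecular formula: C10H11N3O3

C10H11N3O3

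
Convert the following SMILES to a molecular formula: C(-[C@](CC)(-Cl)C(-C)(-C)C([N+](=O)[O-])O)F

Heavy atoms from the SMILES: 8 C, 1 Cl, 1 F, 1 N, 3 O.
Implicit hydrogens by atom environment:
  3 × C: 3 H each → 9
  2 × C: 2 H each → 4
  2 × C: no H
  1 × C: 1 H
  1 × Cl: no H
  1 × F: no H
  1 × N (charge +1): no H
  1 × O: 1 H
  1 × O: no H
  1 × O (charge -1): no H
  Total hydrogens = 15.
Molecular formula: C8H15ClFNO3

C8H15ClFNO3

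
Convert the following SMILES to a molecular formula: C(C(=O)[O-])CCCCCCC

Heavy atoms from the SMILES: 9 C, 2 O.
Implicit hydrogens by atom environment:
  7 × C: 2 H each → 14
  1 × C: 3 H
  1 × C: no H
  1 × O: no H
  1 × O (charge -1): no H
  Total hydrogens = 17.
Net charge -1.
Molecular formula: C9H17O2-

C9H17O2-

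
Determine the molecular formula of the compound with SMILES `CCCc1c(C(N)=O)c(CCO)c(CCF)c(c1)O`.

C14H20FNO3

Heavy atoms from the SMILES: 14 C, 1 F, 1 N, 3 O.
Implicit hydrogens by atom environment:
  6 × C: 2 H each → 12
  5 × C (aromatic): no H
  2 × O: 1 H each → 2
  1 × C: 3 H
  1 × C (aromatic): 1 H
  1 × C: no H
  1 × F: no H
  1 × N: 2 H
  1 × O: no H
  Total hydrogens = 20.
Molecular formula: C14H20FNO3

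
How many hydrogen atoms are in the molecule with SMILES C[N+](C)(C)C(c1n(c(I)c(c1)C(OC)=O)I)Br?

14

Hydrogens are implicit in SMILES; fill each atom to its normal valence:
  4 × C: 3 H each → 12
  3 × C (aromatic): no H
  2 × I: no H
  2 × O: no H
  1 × Br: no H
  1 × C (aromatic): 1 H
  1 × C: 1 H
  1 × C: no H
  1 × N (aromatic): no H
  1 × N (charge +1): no H
  Total hydrogens = 14.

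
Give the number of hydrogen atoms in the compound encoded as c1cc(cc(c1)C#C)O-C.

8

Hydrogens are implicit in SMILES; fill each atom to its normal valence:
  4 × C (aromatic): 1 H each → 4
  2 × C (aromatic): no H
  1 × C: 3 H
  1 × C: 1 H
  1 × C: no H
  1 × O: no H
  Total hydrogens = 8.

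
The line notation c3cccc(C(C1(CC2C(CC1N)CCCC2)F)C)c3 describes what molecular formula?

C18H26FN

Heavy atoms from the SMILES: 18 C, 1 F, 1 N.
Implicit hydrogens by atom environment:
  6 × C: 2 H each → 12
  5 × C (aromatic): 1 H each → 5
  4 × C: 1 H each → 4
  1 × C: 3 H
  1 × C: no H
  1 × C (aromatic): no H
  1 × F: no H
  1 × N: 2 H
  Total hydrogens = 26.
Molecular formula: C18H26FN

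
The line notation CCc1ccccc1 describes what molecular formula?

C8H10

Heavy atoms from the SMILES: 8 C.
Implicit hydrogens by atom environment:
  5 × C (aromatic): 1 H each → 5
  1 × C: 3 H
  1 × C: 2 H
  1 × C (aromatic): no H
  Total hydrogens = 10.
Molecular formula: C8H10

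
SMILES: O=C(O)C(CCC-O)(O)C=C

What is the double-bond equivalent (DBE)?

2

Molecular formula from the SMILES: C7H12O4.
DoU = (2C + 2 + N − H − X)/2 = (2·7 + 2 + 0 − 12 − 0)/2 = 4/2 = 2.
(Structurally: 0 ring(s) + 2 π bond(s) = 2.)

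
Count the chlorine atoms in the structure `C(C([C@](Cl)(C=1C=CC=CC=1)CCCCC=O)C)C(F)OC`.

1

The symbol for chlorine appears 1 time in the SMILES.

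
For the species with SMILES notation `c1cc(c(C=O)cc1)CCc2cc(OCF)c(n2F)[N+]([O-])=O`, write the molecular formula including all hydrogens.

C14H12F2N2O4

Heavy atoms from the SMILES: 14 C, 2 F, 2 N, 4 O.
Implicit hydrogens by atom environment:
  5 × C (aromatic): 1 H each → 5
  5 × C (aromatic): no H
  3 × C: 2 H each → 6
  3 × O: no H
  2 × F: no H
  1 × C: 1 H
  1 × N (aromatic): no H
  1 × N (charge +1): no H
  1 × O (charge -1): no H
  Total hydrogens = 12.
Molecular formula: C14H12F2N2O4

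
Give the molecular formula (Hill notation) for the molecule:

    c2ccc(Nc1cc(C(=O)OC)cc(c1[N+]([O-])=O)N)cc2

C14H13N3O4

Heavy atoms from the SMILES: 14 C, 3 N, 4 O.
Implicit hydrogens by atom environment:
  7 × C (aromatic): 1 H each → 7
  5 × C (aromatic): no H
  3 × O: no H
  1 × C: 3 H
  1 × C: no H
  1 × N: 2 H
  1 × N: 1 H
  1 × N (charge +1): no H
  1 × O (charge -1): no H
  Total hydrogens = 13.
Molecular formula: C14H13N3O4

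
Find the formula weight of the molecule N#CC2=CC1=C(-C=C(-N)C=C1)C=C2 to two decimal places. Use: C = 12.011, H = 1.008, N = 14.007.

Molecular formula: C11H8N2.
M = 11×12.011 + 8×1.008 + 2×14.007 = 168.20 g/mol.

168.20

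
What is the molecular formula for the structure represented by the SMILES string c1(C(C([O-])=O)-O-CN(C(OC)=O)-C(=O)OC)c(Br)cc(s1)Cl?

C11H10BrClNO7S-

Heavy atoms from the SMILES: 1 Br, 11 C, 1 Cl, 1 N, 7 O, 1 S.
Implicit hydrogens by atom environment:
  6 × O: no H
  3 × C (aromatic): no H
  3 × C: no H
  2 × C: 3 H each → 6
  1 × Br: no H
  1 × C: 2 H
  1 × C (aromatic): 1 H
  1 × C: 1 H
  1 × Cl: no H
  1 × N: no H
  1 × O (charge -1): no H
  1 × S (aromatic): no H
  Total hydrogens = 10.
Net charge -1.
Molecular formula: C11H10BrClNO7S-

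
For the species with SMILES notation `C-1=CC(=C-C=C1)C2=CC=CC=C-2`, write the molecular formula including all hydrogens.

C12H10

Heavy atoms from the SMILES: 12 C.
Implicit hydrogens by atom environment:
  10 × C (aromatic): 1 H each → 10
  2 × C (aromatic): no H
  Total hydrogens = 10.
Molecular formula: C12H10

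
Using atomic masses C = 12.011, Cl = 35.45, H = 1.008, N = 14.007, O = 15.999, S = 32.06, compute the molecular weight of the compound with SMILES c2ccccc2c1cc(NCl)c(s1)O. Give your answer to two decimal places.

225.69

Molecular formula: C10H8ClNOS.
M = 10×12.011 + 1×35.45 + 8×1.008 + 1×14.007 + 1×15.999 + 1×32.06 = 225.69 g/mol.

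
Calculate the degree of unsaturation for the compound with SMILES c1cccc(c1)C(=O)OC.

Molecular formula from the SMILES: C8H8O2.
DoU = (2C + 2 + N − H − X)/2 = (2·8 + 2 + 0 − 8 − 0)/2 = 10/2 = 5.
(Structurally: 1 ring(s) + 4 π bond(s) = 5.)

5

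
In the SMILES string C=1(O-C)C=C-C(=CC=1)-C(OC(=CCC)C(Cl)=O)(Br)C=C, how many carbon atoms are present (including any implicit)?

The symbol for carbon appears 15 times in the SMILES. (Cl is a single chlorine, not C + l.)

15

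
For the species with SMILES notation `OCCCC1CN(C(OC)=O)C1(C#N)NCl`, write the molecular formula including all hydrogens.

C9H14ClN3O3

Heavy atoms from the SMILES: 9 C, 1 Cl, 3 N, 3 O.
Implicit hydrogens by atom environment:
  4 × C: 2 H each → 8
  3 × C: no H
  2 × N: no H
  2 × O: no H
  1 × C: 3 H
  1 × C: 1 H
  1 × Cl: no H
  1 × N: 1 H
  1 × O: 1 H
  Total hydrogens = 14.
Molecular formula: C9H14ClN3O3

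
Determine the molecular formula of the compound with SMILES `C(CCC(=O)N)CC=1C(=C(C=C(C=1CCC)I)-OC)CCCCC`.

Heavy atoms from the SMILES: 20 C, 1 I, 1 N, 2 O.
Implicit hydrogens by atom environment:
  10 × C: 2 H each → 20
  5 × C (aromatic): no H
  3 × C: 3 H each → 9
  2 × O: no H
  1 × C (aromatic): 1 H
  1 × C: no H
  1 × I: no H
  1 × N: 2 H
  Total hydrogens = 32.
Molecular formula: C20H32INO2

C20H32INO2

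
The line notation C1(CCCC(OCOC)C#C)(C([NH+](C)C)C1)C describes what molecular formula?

C14H26NO2+

Heavy atoms from the SMILES: 14 C, 1 N, 2 O.
Implicit hydrogens by atom environment:
  5 × C: 2 H each → 10
  4 × C: 3 H each → 12
  3 × C: 1 H each → 3
  2 × C: no H
  2 × O: no H
  1 × N (charge +1): 1 H
  Total hydrogens = 26.
Net charge +1.
Molecular formula: C14H26NO2+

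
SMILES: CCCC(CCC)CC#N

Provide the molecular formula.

C9H17N

Heavy atoms from the SMILES: 9 C, 1 N.
Implicit hydrogens by atom environment:
  5 × C: 2 H each → 10
  2 × C: 3 H each → 6
  1 × C: 1 H
  1 × C: no H
  1 × N: no H
  Total hydrogens = 17.
Molecular formula: C9H17N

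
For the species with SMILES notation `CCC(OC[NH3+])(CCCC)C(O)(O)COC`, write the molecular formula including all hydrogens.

Heavy atoms from the SMILES: 11 C, 1 N, 4 O.
Implicit hydrogens by atom environment:
  6 × C: 2 H each → 12
  3 × C: 3 H each → 9
  2 × C: no H
  2 × O: 1 H each → 2
  2 × O: no H
  1 × N (charge +1): 3 H
  Total hydrogens = 26.
Net charge +1.
Molecular formula: C11H26NO4+

C11H26NO4+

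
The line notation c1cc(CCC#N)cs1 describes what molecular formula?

Heavy atoms from the SMILES: 7 C, 1 N, 1 S.
Implicit hydrogens by atom environment:
  3 × C (aromatic): 1 H each → 3
  2 × C: 2 H each → 4
  1 × C (aromatic): no H
  1 × C: no H
  1 × N: no H
  1 × S (aromatic): no H
  Total hydrogens = 7.
Molecular formula: C7H7NS

C7H7NS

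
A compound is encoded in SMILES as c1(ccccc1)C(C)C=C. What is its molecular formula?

Heavy atoms from the SMILES: 10 C.
Implicit hydrogens by atom environment:
  5 × C (aromatic): 1 H each → 5
  2 × C: 1 H each → 2
  1 × C: 3 H
  1 × C: 2 H
  1 × C (aromatic): no H
  Total hydrogens = 12.
Molecular formula: C10H12

C10H12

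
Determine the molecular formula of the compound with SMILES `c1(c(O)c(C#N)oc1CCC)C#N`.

C9H8N2O2

Heavy atoms from the SMILES: 9 C, 2 N, 2 O.
Implicit hydrogens by atom environment:
  4 × C (aromatic): no H
  2 × C: 2 H each → 4
  2 × C: no H
  2 × N: no H
  1 × C: 3 H
  1 × O: 1 H
  1 × O (aromatic): no H
  Total hydrogens = 8.
Molecular formula: C9H8N2O2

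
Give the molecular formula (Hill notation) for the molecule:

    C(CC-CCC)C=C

C8H16

Heavy atoms from the SMILES: 8 C.
Implicit hydrogens by atom environment:
  6 × C: 2 H each → 12
  1 × C: 3 H
  1 × C: 1 H
  Total hydrogens = 16.
Molecular formula: C8H16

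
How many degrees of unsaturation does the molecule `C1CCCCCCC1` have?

Molecular formula from the SMILES: C8H16.
DoU = (2C + 2 + N − H − X)/2 = (2·8 + 2 + 0 − 16 − 0)/2 = 2/2 = 1.
(Structurally: 1 ring(s) + 0 π bond(s) = 1.)

1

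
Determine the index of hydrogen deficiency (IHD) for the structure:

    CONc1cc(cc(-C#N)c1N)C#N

Molecular formula from the SMILES: C9H8N4O.
DoU = (2C + 2 + N − H − X)/2 = (2·9 + 2 + 4 − 8 − 0)/2 = 16/2 = 8.
(Structurally: 1 ring(s) + 7 π bond(s) = 8.)

8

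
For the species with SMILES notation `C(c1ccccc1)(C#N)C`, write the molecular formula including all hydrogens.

Heavy atoms from the SMILES: 9 C, 1 N.
Implicit hydrogens by atom environment:
  5 × C (aromatic): 1 H each → 5
  1 × C: 3 H
  1 × C: 1 H
  1 × C: no H
  1 × C (aromatic): no H
  1 × N: no H
  Total hydrogens = 9.
Molecular formula: C9H9N

C9H9N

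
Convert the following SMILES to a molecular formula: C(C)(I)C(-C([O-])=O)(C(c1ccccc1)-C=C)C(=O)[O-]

Heavy atoms from the SMILES: 14 C, 1 I, 4 O.
Implicit hydrogens by atom environment:
  5 × C (aromatic): 1 H each → 5
  3 × C: 1 H each → 3
  3 × C: no H
  2 × O: no H
  2 × O (charge -1): no H
  1 × C: 3 H
  1 × C: 2 H
  1 × C (aromatic): no H
  1 × I: no H
  Total hydrogens = 13.
Net charge -2.
Molecular formula: [C14H13IO4]2-

[C14H13IO4]2-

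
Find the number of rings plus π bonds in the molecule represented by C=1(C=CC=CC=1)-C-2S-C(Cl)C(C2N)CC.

Molecular formula from the SMILES: C12H16ClNS.
DoU = (2C + 2 + N − H − X)/2 = (2·12 + 2 + 1 − 16 − 1)/2 = 10/2 = 5.
(Structurally: 2 ring(s) + 3 π bond(s) = 5.)

5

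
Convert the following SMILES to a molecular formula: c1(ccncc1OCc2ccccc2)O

Heavy atoms from the SMILES: 12 C, 1 N, 2 O.
Implicit hydrogens by atom environment:
  8 × C (aromatic): 1 H each → 8
  3 × C (aromatic): no H
  1 × C: 2 H
  1 × N (aromatic): no H
  1 × O: 1 H
  1 × O: no H
  Total hydrogens = 11.
Molecular formula: C12H11NO2

C12H11NO2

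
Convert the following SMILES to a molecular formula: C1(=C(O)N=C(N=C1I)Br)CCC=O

C7H6BrIN2O2

Heavy atoms from the SMILES: 1 Br, 7 C, 1 I, 2 N, 2 O.
Implicit hydrogens by atom environment:
  4 × C (aromatic): no H
  2 × C: 2 H each → 4
  2 × N (aromatic): no H
  1 × Br: no H
  1 × C: 1 H
  1 × I: no H
  1 × O: 1 H
  1 × O: no H
  Total hydrogens = 6.
Molecular formula: C7H6BrIN2O2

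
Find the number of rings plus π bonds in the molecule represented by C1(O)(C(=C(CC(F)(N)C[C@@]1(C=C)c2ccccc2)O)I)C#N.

Molecular formula from the SMILES: C16H16FIN2O2.
DoU = (2C + 2 + N − H − X)/2 = (2·16 + 2 + 2 − 16 − 2)/2 = 18/2 = 9.
(Structurally: 2 ring(s) + 7 π bond(s) = 9.)

9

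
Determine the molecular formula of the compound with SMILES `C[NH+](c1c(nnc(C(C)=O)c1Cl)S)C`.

Heavy atoms from the SMILES: 8 C, 1 Cl, 3 N, 1 O, 1 S.
Implicit hydrogens by atom environment:
  4 × C (aromatic): no H
  3 × C: 3 H each → 9
  2 × N (aromatic): no H
  1 × C: no H
  1 × Cl: no H
  1 × N (charge +1): 1 H
  1 × O: no H
  1 × S: 1 H
  Total hydrogens = 11.
Net charge +1.
Molecular formula: C8H11ClN3OS+

C8H11ClN3OS+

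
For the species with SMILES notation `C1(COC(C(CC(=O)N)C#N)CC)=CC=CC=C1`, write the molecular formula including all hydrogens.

C14H18N2O2

Heavy atoms from the SMILES: 14 C, 2 N, 2 O.
Implicit hydrogens by atom environment:
  5 × C (aromatic): 1 H each → 5
  3 × C: 2 H each → 6
  2 × C: 1 H each → 2
  2 × C: no H
  2 × O: no H
  1 × C: 3 H
  1 × C (aromatic): no H
  1 × N: 2 H
  1 × N: no H
  Total hydrogens = 18.
Molecular formula: C14H18N2O2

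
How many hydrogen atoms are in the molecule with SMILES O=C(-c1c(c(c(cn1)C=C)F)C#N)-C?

Hydrogens are implicit in SMILES; fill each atom to its normal valence:
  4 × C (aromatic): no H
  2 × C: no H
  1 × C: 3 H
  1 × C: 2 H
  1 × C (aromatic): 1 H
  1 × C: 1 H
  1 × F: no H
  1 × N (aromatic): no H
  1 × N: no H
  1 × O: no H
  Total hydrogens = 7.

7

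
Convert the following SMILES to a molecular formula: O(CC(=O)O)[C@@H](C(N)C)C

C6H13NO3

Heavy atoms from the SMILES: 6 C, 1 N, 3 O.
Implicit hydrogens by atom environment:
  2 × C: 3 H each → 6
  2 × C: 1 H each → 2
  2 × O: no H
  1 × C: 2 H
  1 × C: no H
  1 × N: 2 H
  1 × O: 1 H
  Total hydrogens = 13.
Molecular formula: C6H13NO3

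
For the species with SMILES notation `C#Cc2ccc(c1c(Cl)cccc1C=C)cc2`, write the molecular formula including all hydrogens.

C16H11Cl

Heavy atoms from the SMILES: 16 C, 1 Cl.
Implicit hydrogens by atom environment:
  7 × C (aromatic): 1 H each → 7
  5 × C (aromatic): no H
  2 × C: 1 H each → 2
  1 × C: 2 H
  1 × C: no H
  1 × Cl: no H
  Total hydrogens = 11.
Molecular formula: C16H11Cl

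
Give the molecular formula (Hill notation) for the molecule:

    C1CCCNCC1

Heavy atoms from the SMILES: 6 C, 1 N.
Implicit hydrogens by atom environment:
  6 × C: 2 H each → 12
  1 × N: 1 H
  Total hydrogens = 13.
Molecular formula: C6H13N

C6H13N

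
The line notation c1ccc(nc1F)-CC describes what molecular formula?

Heavy atoms from the SMILES: 7 C, 1 F, 1 N.
Implicit hydrogens by atom environment:
  3 × C (aromatic): 1 H each → 3
  2 × C (aromatic): no H
  1 × C: 3 H
  1 × C: 2 H
  1 × F: no H
  1 × N (aromatic): no H
  Total hydrogens = 8.
Molecular formula: C7H8FN

C7H8FN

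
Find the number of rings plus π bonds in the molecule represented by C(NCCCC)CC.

0

Molecular formula from the SMILES: C7H17N.
DoU = (2C + 2 + N − H − X)/2 = (2·7 + 2 + 1 − 17 − 0)/2 = 0/2 = 0.
(Structurally: 0 ring(s) + 0 π bond(s) = 0.)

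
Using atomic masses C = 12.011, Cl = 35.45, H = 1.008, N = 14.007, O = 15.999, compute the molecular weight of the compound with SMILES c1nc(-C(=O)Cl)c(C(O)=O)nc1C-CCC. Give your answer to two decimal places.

242.66

Molecular formula: C10H11ClN2O3.
M = 10×12.011 + 1×35.45 + 11×1.008 + 2×14.007 + 3×15.999 = 242.66 g/mol.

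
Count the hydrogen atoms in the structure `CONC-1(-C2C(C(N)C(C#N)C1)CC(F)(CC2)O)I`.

Hydrogens are implicit in SMILES; fill each atom to its normal valence:
  4 × C: 2 H each → 8
  4 × C: 1 H each → 4
  3 × C: no H
  1 × C: 3 H
  1 × F: no H
  1 × I: no H
  1 × N: 2 H
  1 × N: 1 H
  1 × N: no H
  1 × O: 1 H
  1 × O: no H
  Total hydrogens = 19.

19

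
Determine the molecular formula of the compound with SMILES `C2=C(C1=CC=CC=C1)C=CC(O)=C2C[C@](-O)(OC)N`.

C15H17NO3

Heavy atoms from the SMILES: 15 C, 1 N, 3 O.
Implicit hydrogens by atom environment:
  8 × C (aromatic): 1 H each → 8
  4 × C (aromatic): no H
  2 × O: 1 H each → 2
  1 × C: 3 H
  1 × C: 2 H
  1 × C: no H
  1 × N: 2 H
  1 × O: no H
  Total hydrogens = 17.
Molecular formula: C15H17NO3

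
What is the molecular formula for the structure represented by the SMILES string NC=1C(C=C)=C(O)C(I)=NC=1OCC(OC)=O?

Heavy atoms from the SMILES: 10 C, 1 I, 2 N, 4 O.
Implicit hydrogens by atom environment:
  5 × C (aromatic): no H
  3 × O: no H
  2 × C: 2 H each → 4
  1 × C: 3 H
  1 × C: 1 H
  1 × C: no H
  1 × I: no H
  1 × N: 2 H
  1 × N (aromatic): no H
  1 × O: 1 H
  Total hydrogens = 11.
Molecular formula: C10H11IN2O4

C10H11IN2O4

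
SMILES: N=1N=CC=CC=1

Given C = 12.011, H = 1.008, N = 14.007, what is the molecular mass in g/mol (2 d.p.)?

80.09

Molecular formula: C4H4N2.
M = 4×12.011 + 4×1.008 + 2×14.007 = 80.09 g/mol.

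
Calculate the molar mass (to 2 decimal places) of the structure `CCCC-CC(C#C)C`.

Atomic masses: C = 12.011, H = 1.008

124.23

Molecular formula: C9H16.
M = 9×12.011 + 16×1.008 = 124.23 g/mol.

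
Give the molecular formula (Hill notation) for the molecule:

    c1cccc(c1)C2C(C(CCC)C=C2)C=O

Heavy atoms from the SMILES: 15 C, 1 O.
Implicit hydrogens by atom environment:
  6 × C: 1 H each → 6
  5 × C (aromatic): 1 H each → 5
  2 × C: 2 H each → 4
  1 × C: 3 H
  1 × C (aromatic): no H
  1 × O: no H
  Total hydrogens = 18.
Molecular formula: C15H18O

C15H18O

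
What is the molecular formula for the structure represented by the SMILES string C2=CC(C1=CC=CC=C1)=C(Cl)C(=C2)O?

Heavy atoms from the SMILES: 12 C, 1 Cl, 1 O.
Implicit hydrogens by atom environment:
  8 × C (aromatic): 1 H each → 8
  4 × C (aromatic): no H
  1 × Cl: no H
  1 × O: 1 H
  Total hydrogens = 9.
Molecular formula: C12H9ClO

C12H9ClO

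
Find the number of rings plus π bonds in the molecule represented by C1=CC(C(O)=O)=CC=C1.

Molecular formula from the SMILES: C7H6O2.
DoU = (2C + 2 + N − H − X)/2 = (2·7 + 2 + 0 − 6 − 0)/2 = 10/2 = 5.
(Structurally: 1 ring(s) + 4 π bond(s) = 5.)

5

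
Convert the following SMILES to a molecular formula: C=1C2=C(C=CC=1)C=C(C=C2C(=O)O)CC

C13H12O2

Heavy atoms from the SMILES: 13 C, 2 O.
Implicit hydrogens by atom environment:
  6 × C (aromatic): 1 H each → 6
  4 × C (aromatic): no H
  1 × C: 3 H
  1 × C: 2 H
  1 × C: no H
  1 × O: 1 H
  1 × O: no H
  Total hydrogens = 12.
Molecular formula: C13H12O2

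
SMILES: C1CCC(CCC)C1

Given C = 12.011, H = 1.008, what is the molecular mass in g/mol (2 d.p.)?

Molecular formula: C8H16.
M = 8×12.011 + 16×1.008 = 112.22 g/mol.

112.22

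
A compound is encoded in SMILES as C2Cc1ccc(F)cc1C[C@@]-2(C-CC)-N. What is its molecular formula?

Heavy atoms from the SMILES: 13 C, 1 F, 1 N.
Implicit hydrogens by atom environment:
  5 × C: 2 H each → 10
  3 × C (aromatic): 1 H each → 3
  3 × C (aromatic): no H
  1 × C: 3 H
  1 × C: no H
  1 × F: no H
  1 × N: 2 H
  Total hydrogens = 18.
Molecular formula: C13H18FN

C13H18FN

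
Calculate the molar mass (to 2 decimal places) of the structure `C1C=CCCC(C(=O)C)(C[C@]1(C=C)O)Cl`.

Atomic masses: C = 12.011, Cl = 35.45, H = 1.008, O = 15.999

Molecular formula: C12H17ClO2.
M = 12×12.011 + 1×35.45 + 17×1.008 + 2×15.999 = 228.72 g/mol.

228.72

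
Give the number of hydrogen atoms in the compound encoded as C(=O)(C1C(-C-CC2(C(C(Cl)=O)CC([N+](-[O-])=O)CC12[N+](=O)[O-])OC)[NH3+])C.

21

Hydrogens are implicit in SMILES; fill each atom to its normal valence:
  5 × O: no H
  4 × C: 2 H each → 8
  4 × C: 1 H each → 4
  4 × C: no H
  2 × C: 3 H each → 6
  2 × N (charge +1): no H
  2 × O (charge -1): no H
  1 × Cl: no H
  1 × N (charge +1): 3 H
  Total hydrogens = 21.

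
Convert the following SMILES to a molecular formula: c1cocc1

C4H4O

Heavy atoms from the SMILES: 4 C, 1 O.
Implicit hydrogens by atom environment:
  4 × C (aromatic): 1 H each → 4
  1 × O (aromatic): no H
  Total hydrogens = 4.
Molecular formula: C4H4O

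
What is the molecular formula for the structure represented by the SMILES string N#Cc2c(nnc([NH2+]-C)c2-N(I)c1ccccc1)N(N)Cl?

Heavy atoms from the SMILES: 12 C, 1 Cl, 1 I, 7 N.
Implicit hydrogens by atom environment:
  5 × C (aromatic): 1 H each → 5
  5 × C (aromatic): no H
  3 × N: no H
  2 × N (aromatic): no H
  1 × C: 3 H
  1 × C: no H
  1 × Cl: no H
  1 × I: no H
  1 × N (charge +1): 2 H
  1 × N: 2 H
  Total hydrogens = 12.
Net charge +1.
Molecular formula: C12H12ClIN7+

C12H12ClIN7+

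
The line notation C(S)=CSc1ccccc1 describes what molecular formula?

C8H8S2

Heavy atoms from the SMILES: 8 C, 2 S.
Implicit hydrogens by atom environment:
  5 × C (aromatic): 1 H each → 5
  2 × C: 1 H each → 2
  1 × C (aromatic): no H
  1 × S: 1 H
  1 × S: no H
  Total hydrogens = 8.
Molecular formula: C8H8S2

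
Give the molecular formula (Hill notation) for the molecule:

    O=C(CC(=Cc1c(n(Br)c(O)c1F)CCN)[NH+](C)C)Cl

Heavy atoms from the SMILES: 1 Br, 12 C, 1 Cl, 1 F, 3 N, 2 O.
Implicit hydrogens by atom environment:
  4 × C (aromatic): no H
  3 × C: 2 H each → 6
  2 × C: 3 H each → 6
  2 × C: no H
  1 × Br: no H
  1 × C: 1 H
  1 × Cl: no H
  1 × F: no H
  1 × N: 2 H
  1 × N (charge +1): 1 H
  1 × N (aromatic): no H
  1 × O: 1 H
  1 × O: no H
  Total hydrogens = 17.
Net charge +1.
Molecular formula: C12H17BrClFN3O2+

C12H17BrClFN3O2+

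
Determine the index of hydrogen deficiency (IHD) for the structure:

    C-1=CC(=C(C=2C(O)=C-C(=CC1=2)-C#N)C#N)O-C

11

Molecular formula from the SMILES: C13H8N2O2.
DoU = (2C + 2 + N − H − X)/2 = (2·13 + 2 + 2 − 8 − 0)/2 = 22/2 = 11.
(Structurally: 2 ring(s) + 9 π bond(s) = 11.)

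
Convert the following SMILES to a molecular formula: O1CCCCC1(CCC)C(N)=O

C9H17NO2

Heavy atoms from the SMILES: 9 C, 1 N, 2 O.
Implicit hydrogens by atom environment:
  6 × C: 2 H each → 12
  2 × C: no H
  2 × O: no H
  1 × C: 3 H
  1 × N: 2 H
  Total hydrogens = 17.
Molecular formula: C9H17NO2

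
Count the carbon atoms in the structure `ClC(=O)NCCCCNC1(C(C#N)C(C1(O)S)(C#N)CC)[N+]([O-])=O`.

The symbol for carbon appears 13 times in the SMILES. (Cl is a single chlorine, not C + l.)

13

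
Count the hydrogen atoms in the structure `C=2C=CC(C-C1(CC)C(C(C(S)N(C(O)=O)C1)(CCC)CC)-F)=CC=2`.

30

Hydrogens are implicit in SMILES; fill each atom to its normal valence:
  6 × C: 2 H each → 12
  5 × C (aromatic): 1 H each → 5
  3 × C: 3 H each → 9
  3 × C: no H
  2 × C: 1 H each → 2
  1 × C (aromatic): no H
  1 × F: no H
  1 × N: no H
  1 × O: 1 H
  1 × O: no H
  1 × S: 1 H
  Total hydrogens = 30.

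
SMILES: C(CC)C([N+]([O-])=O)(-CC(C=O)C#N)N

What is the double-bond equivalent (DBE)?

Molecular formula from the SMILES: C8H13N3O3.
DoU = (2C + 2 + N − H − X)/2 = (2·8 + 2 + 3 − 13 − 0)/2 = 8/2 = 4.
(Structurally: 0 ring(s) + 4 π bond(s) = 4.)

4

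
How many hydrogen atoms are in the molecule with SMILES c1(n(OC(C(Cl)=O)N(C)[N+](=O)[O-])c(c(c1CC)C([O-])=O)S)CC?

15

Hydrogens are implicit in SMILES; fill each atom to its normal valence:
  4 × C (aromatic): no H
  4 × O: no H
  3 × C: 3 H each → 9
  2 × C: 2 H each → 4
  2 × C: no H
  2 × O (charge -1): no H
  1 × C: 1 H
  1 × Cl: no H
  1 × N (aromatic): no H
  1 × N: no H
  1 × N (charge +1): no H
  1 × S: 1 H
  Total hydrogens = 15.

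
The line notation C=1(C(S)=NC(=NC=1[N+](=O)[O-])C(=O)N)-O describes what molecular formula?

Heavy atoms from the SMILES: 5 C, 4 N, 4 O, 1 S.
Implicit hydrogens by atom environment:
  4 × C (aromatic): no H
  2 × N (aromatic): no H
  2 × O: no H
  1 × C: no H
  1 × N: 2 H
  1 × N (charge +1): no H
  1 × O: 1 H
  1 × O (charge -1): no H
  1 × S: 1 H
  Total hydrogens = 4.
Molecular formula: C5H4N4O4S

C5H4N4O4S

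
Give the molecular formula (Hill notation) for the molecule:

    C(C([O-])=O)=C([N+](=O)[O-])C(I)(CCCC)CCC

Heavy atoms from the SMILES: 11 C, 1 I, 1 N, 4 O.
Implicit hydrogens by atom environment:
  5 × C: 2 H each → 10
  3 × C: no H
  2 × C: 3 H each → 6
  2 × O: no H
  2 × O (charge -1): no H
  1 × C: 1 H
  1 × I: no H
  1 × N (charge +1): no H
  Total hydrogens = 17.
Net charge -1.
Molecular formula: C11H17INO4-

C11H17INO4-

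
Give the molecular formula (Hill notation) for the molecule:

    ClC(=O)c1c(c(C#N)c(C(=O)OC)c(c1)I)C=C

C12H7ClINO3

Heavy atoms from the SMILES: 12 C, 1 Cl, 1 I, 1 N, 3 O.
Implicit hydrogens by atom environment:
  5 × C (aromatic): no H
  3 × C: no H
  3 × O: no H
  1 × C: 3 H
  1 × C: 2 H
  1 × C (aromatic): 1 H
  1 × C: 1 H
  1 × Cl: no H
  1 × I: no H
  1 × N: no H
  Total hydrogens = 7.
Molecular formula: C12H7ClINO3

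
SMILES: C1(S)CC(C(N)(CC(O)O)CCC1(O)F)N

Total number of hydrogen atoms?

Hydrogens are implicit in SMILES; fill each atom to its normal valence:
  4 × C: 2 H each → 8
  3 × C: 1 H each → 3
  3 × O: 1 H each → 3
  2 × C: no H
  2 × N: 2 H each → 4
  1 × F: no H
  1 × S: 1 H
  Total hydrogens = 19.

19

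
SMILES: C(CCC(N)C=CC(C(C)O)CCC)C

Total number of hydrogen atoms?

Hydrogens are implicit in SMILES; fill each atom to its normal valence:
  5 × C: 2 H each → 10
  5 × C: 1 H each → 5
  3 × C: 3 H each → 9
  1 × N: 2 H
  1 × O: 1 H
  Total hydrogens = 27.

27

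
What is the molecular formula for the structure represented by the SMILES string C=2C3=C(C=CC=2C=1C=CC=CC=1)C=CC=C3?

C16H12

Heavy atoms from the SMILES: 16 C.
Implicit hydrogens by atom environment:
  12 × C (aromatic): 1 H each → 12
  4 × C (aromatic): no H
  Total hydrogens = 12.
Molecular formula: C16H12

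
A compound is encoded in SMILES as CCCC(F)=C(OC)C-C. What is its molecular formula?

Heavy atoms from the SMILES: 8 C, 1 F, 1 O.
Implicit hydrogens by atom environment:
  3 × C: 3 H each → 9
  3 × C: 2 H each → 6
  2 × C: no H
  1 × F: no H
  1 × O: no H
  Total hydrogens = 15.
Molecular formula: C8H15FO

C8H15FO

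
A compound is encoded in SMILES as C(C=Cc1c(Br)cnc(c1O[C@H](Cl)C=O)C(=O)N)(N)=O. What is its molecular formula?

C11H9BrClN3O4

Heavy atoms from the SMILES: 1 Br, 11 C, 1 Cl, 3 N, 4 O.
Implicit hydrogens by atom environment:
  4 × C: 1 H each → 4
  4 × C (aromatic): no H
  4 × O: no H
  2 × C: no H
  2 × N: 2 H each → 4
  1 × Br: no H
  1 × C (aromatic): 1 H
  1 × Cl: no H
  1 × N (aromatic): no H
  Total hydrogens = 9.
Molecular formula: C11H9BrClN3O4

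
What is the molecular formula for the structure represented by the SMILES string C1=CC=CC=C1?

Heavy atoms from the SMILES: 6 C.
Implicit hydrogens by atom environment:
  6 × C (aromatic): 1 H each → 6
  Total hydrogens = 6.
Molecular formula: C6H6

C6H6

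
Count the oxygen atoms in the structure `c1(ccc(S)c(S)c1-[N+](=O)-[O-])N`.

The symbol for oxygen appears 2 times in the SMILES.

2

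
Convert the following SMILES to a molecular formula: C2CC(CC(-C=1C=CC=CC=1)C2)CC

C14H20

Heavy atoms from the SMILES: 14 C.
Implicit hydrogens by atom environment:
  5 × C: 2 H each → 10
  5 × C (aromatic): 1 H each → 5
  2 × C: 1 H each → 2
  1 × C: 3 H
  1 × C (aromatic): no H
  Total hydrogens = 20.
Molecular formula: C14H20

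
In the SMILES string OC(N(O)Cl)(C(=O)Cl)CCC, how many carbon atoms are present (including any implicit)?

The symbol for carbon appears 5 times in the SMILES. (Cl is a single chlorine, not C + l.)

5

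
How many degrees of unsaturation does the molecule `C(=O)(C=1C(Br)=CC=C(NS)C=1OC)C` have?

5

Molecular formula from the SMILES: C9H10BrNO2S.
DoU = (2C + 2 + N − H − X)/2 = (2·9 + 2 + 1 − 10 − 1)/2 = 10/2 = 5.
(Structurally: 1 ring(s) + 4 π bond(s) = 5.)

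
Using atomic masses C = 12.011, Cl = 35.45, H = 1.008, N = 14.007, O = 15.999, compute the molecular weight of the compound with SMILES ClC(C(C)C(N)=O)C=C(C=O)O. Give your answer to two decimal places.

Molecular formula: C7H10ClNO3.
M = 7×12.011 + 1×35.45 + 10×1.008 + 1×14.007 + 3×15.999 = 191.61 g/mol.

191.61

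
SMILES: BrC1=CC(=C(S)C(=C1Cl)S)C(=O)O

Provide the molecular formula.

C7H4BrClO2S2

Heavy atoms from the SMILES: 1 Br, 7 C, 1 Cl, 2 O, 2 S.
Implicit hydrogens by atom environment:
  5 × C (aromatic): no H
  2 × S: 1 H each → 2
  1 × Br: no H
  1 × C (aromatic): 1 H
  1 × C: no H
  1 × Cl: no H
  1 × O: 1 H
  1 × O: no H
  Total hydrogens = 4.
Molecular formula: C7H4BrClO2S2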